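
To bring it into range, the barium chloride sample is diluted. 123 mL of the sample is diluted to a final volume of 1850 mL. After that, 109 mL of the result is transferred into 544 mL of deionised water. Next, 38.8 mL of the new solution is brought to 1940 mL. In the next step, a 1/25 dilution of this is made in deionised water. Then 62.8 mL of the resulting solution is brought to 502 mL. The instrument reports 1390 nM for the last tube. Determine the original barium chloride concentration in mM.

Overall dilution factor = 15.04 × 5.991 × 50 × 25 × 7.994 = 9.00 × 10⁵.
Original = 1390 nM × 9.00 × 10⁵ = 1.25 × 10⁹ nM = 1250 mM.

1250 mM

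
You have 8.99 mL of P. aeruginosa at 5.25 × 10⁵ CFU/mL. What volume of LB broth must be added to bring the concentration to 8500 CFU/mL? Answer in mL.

546 mL

V₂ = C₁V₁/C₂ = 5.25 × 10⁵ × 8.99 / 8500 = 555 mL.
Diluent to add = V₂ − V₁ = 555 − 8.99 = 546 mL.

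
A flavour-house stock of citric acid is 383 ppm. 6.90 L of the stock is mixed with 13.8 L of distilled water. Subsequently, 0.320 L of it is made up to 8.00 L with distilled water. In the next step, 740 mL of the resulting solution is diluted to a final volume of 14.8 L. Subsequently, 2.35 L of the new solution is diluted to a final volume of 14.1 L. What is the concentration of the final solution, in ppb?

Overall dilution factor = 3 × 25 × 20 × 6 = 9000.
383 ppm / 9000 = 0.0426 ppm = 42.6 ppb.

42.6 ppb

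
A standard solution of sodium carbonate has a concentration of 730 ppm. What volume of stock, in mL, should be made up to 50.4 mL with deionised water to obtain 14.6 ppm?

V₁ = C₂V₂/C₁ = 14.6 × 50.4 / 730 = 1.01 mL.

1.01 mL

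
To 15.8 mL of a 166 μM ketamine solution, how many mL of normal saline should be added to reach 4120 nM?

621 mL

4120 nM = 4.12 μM.
V₂ = C₁V₁/C₂ = 166 × 15.8 / 4.12 = 637 mL.
Diluent to add = V₂ − V₁ = 637 − 15.8 = 621 mL.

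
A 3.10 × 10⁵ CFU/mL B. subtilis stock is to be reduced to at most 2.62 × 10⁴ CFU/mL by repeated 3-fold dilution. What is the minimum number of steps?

3

Need 3ⁿ ≥ 11.8, so n ≥ log(11.8)/log(3) = 2.25.
Minimum whole steps: n = 3.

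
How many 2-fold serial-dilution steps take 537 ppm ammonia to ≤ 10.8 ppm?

Need 2ⁿ ≥ 49.7, so n ≥ log(49.7)/log(2) = 5.64.
Minimum whole steps: n = 6.

6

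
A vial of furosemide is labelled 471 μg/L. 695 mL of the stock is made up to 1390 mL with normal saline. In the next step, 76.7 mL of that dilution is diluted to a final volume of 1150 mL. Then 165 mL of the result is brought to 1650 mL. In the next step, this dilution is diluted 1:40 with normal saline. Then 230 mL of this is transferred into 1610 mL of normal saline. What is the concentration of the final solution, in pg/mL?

Overall dilution factor = 2 × 14.99 × 10 × 40 × 8 = 9.60 × 10⁴.
471 μg/L / 9.60 × 10⁴ = 4.91 × 10⁻³ μg/L = 4.91 pg/mL.

4.91 pg/mL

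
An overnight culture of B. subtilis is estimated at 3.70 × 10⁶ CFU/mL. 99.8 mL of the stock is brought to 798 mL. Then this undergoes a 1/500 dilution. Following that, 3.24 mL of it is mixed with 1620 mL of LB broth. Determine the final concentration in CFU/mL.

1.85 CFU/mL

Overall dilution factor = 7.996 × 500 × 501 = 2.00 × 10⁶.
3.70 × 10⁶ CFU/mL / 2.00 × 10⁶ = 1.85 CFU/mL.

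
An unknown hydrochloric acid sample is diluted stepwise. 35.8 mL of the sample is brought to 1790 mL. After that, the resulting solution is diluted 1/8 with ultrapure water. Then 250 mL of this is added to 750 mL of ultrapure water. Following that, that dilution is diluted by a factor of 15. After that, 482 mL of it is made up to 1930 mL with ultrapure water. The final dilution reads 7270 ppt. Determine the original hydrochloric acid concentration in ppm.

Overall dilution factor = 50 × 8 × 4 × 15 × 4.004 = 9.61 × 10⁴.
Original = 7270 ppt × 9.61 × 10⁴ = 6.99 × 10⁸ ppt = 699 ppm.

699 ppm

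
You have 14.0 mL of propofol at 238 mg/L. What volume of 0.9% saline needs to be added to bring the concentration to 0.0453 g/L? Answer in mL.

0.0453 g/L = 45.3 mg/L.
V₂ = C₁V₁/C₂ = 238 × 14.0 / 45.3 = 73.6 mL.
Diluent to add = V₂ − V₁ = 73.6 − 14.0 = 59.6 mL.

59.6 mL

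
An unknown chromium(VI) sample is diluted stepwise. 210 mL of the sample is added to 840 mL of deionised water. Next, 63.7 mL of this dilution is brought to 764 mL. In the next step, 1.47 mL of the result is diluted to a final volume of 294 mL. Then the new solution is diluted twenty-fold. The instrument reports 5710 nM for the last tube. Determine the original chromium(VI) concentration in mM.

Overall dilution factor = 5 × 11.99 × 200 × 20 = 2.40 × 10⁵.
Original = 5710 nM × 2.40 × 10⁵ = 1.37 × 10⁹ nM = 1370 mM.

1370 mM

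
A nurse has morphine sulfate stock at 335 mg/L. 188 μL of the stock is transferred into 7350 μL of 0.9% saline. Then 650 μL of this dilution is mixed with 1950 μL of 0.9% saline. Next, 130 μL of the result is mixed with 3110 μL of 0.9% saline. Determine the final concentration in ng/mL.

83.8 ng/mL

Overall dilution factor = 40.10 × 4 × 24.92 = 3997.
335 mg/L / 3997 = 0.0838 mg/L = 83.8 ng/mL.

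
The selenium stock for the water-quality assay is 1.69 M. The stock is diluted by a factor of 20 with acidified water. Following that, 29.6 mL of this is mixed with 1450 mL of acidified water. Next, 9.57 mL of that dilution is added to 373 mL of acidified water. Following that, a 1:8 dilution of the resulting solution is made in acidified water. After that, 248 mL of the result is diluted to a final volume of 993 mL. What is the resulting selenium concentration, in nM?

1320 nM

Overall dilution factor = 20 × 49.99 × 39.98 × 8 × 4.004 = 1.28 × 10⁶.
1.69 M / 1.28 × 10⁶ = 1.32 × 10⁻⁶ M = 1320 nM.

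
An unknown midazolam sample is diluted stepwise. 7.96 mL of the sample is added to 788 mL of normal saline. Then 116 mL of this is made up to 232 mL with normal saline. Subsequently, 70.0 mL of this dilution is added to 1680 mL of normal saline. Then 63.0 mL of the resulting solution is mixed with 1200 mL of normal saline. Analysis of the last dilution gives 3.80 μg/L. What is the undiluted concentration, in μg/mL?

381 μg/mL

Overall dilution factor = 99.99 × 2 × 25 × 20.05 = 1.00 × 10⁵.
Original = 3.80 μg/L × 1.00 × 10⁵ = 3.81 × 10⁵ μg/L = 381 μg/mL.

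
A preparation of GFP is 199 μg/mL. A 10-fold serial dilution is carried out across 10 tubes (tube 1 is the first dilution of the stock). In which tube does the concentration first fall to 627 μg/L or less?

Tube n has concentration 199 μg/mL / 10ⁿ.
Need 10ⁿ ≥ 199 μg/mL / 627 μg/L = 317, so n ≥ 2.50.
First such tube: n = 3.

tube 3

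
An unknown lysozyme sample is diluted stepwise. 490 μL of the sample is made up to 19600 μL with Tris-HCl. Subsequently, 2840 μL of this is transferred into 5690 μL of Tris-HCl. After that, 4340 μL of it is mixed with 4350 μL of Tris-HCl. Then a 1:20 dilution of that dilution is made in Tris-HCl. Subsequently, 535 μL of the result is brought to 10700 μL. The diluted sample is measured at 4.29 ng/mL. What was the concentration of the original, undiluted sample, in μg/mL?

413 μg/mL

Overall dilution factor = 40 × 3.004 × 2.002 × 20 × 20 = 9.62 × 10⁴.
Original = 4.29 ng/mL × 9.62 × 10⁴ = 4.13 × 10⁵ ng/mL = 413 μg/mL.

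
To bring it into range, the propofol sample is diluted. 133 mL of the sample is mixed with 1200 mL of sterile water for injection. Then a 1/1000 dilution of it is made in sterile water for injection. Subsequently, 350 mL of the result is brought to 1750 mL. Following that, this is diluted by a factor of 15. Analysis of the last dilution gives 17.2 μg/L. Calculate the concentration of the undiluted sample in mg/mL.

12.9 mg/mL

Overall dilution factor = 10.02 × 1000 × 5 × 15 = 7.52 × 10⁵.
Original = 17.2 μg/L × 7.52 × 10⁵ = 1.29 × 10⁷ μg/L = 12.9 mg/mL.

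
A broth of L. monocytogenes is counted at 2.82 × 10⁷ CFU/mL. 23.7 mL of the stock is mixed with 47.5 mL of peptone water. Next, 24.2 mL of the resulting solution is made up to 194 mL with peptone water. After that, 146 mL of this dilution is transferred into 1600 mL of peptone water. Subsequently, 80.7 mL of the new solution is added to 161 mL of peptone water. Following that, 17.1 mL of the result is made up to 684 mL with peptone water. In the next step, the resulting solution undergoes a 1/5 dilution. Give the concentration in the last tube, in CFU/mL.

Overall dilution factor = 3.004 × 8.017 × 11.96 × 2.995 × 40 × 5 = 1.73 × 10⁵.
2.82 × 10⁷ CFU/mL / 1.73 × 10⁵ = 163 CFU/mL.

163 CFU/mL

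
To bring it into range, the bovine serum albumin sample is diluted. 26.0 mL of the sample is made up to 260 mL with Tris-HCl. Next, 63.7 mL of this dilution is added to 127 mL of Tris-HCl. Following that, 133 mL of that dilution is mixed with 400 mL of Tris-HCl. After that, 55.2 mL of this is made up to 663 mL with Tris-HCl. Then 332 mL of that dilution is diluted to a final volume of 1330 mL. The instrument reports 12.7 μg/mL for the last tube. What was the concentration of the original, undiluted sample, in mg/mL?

73.3 mg/mL

Overall dilution factor = 10 × 2.994 × 4.008 × 12.01 × 4.006 = 5773.
Original = 12.7 μg/mL × 5773 = 7.33 × 10⁴ μg/mL = 73.3 mg/mL.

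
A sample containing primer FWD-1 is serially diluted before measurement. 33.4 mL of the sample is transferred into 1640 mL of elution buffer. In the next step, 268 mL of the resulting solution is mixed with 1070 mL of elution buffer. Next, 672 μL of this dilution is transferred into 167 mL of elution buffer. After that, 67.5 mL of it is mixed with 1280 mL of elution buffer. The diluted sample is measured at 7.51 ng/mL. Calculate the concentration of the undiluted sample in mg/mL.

Overall dilution factor = 50.10 × 4.993 × 249.5 × 19.96 = 1.25 × 10⁶.
Original = 7.51 ng/mL × 1.25 × 10⁶ = 9.36 × 10⁶ ng/mL = 9.36 mg/mL.

9.36 mg/mL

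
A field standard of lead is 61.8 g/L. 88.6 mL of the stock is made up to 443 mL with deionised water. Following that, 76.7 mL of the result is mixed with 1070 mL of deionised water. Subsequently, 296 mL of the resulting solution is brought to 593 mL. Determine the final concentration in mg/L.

Overall dilution factor = 5 × 14.95 × 2.003 = 150.
61.8 g/L / 150 = 0.413 g/L = 413 mg/L.

413 mg/L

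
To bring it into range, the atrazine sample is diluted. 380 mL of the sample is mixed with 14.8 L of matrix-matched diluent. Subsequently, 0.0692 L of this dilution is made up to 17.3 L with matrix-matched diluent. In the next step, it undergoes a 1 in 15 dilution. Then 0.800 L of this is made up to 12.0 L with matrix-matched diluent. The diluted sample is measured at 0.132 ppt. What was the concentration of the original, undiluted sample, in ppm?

0.297 ppm

Overall dilution factor = 39.95 × 250 × 15 × 15 = 2.25 × 10⁶.
Original = 0.132 ppt × 2.25 × 10⁶ = 2.97 × 10⁵ ppt = 0.297 ppm.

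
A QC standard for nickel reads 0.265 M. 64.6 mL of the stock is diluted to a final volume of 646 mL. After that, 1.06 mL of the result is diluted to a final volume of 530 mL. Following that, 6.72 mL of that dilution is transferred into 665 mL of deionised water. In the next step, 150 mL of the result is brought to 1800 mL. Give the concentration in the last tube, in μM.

0.0442 μM

Overall dilution factor = 10 × 500 × 99.96 × 12 = 6.00 × 10⁶.
0.265 M / 6.00 × 10⁶ = 4.42 × 10⁻⁸ M = 0.0442 μM.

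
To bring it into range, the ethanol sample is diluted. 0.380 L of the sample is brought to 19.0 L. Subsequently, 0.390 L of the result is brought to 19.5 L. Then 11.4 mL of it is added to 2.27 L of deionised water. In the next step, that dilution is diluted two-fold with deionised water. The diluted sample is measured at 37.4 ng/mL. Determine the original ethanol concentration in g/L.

37.4 g/L

Overall dilution factor = 50 × 50 × 200.1 × 2 = 1.00 × 10⁶.
Original = 37.4 ng/mL × 1.00 × 10⁶ = 3.74 × 10⁷ ng/mL = 37.4 g/L.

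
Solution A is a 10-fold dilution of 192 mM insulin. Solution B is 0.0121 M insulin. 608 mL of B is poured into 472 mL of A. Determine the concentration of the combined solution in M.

C_A = 192 mM / 10 = 19.2 mM.
C_B = 0.0121 M = 12.1 mM.
C_mix = (C_A·V_A + C_B·V_B)/(V_A + V_B) = (19.2×472 + 12.1×608) / 1080 = 15.2 mM = 0.0152 M.

0.0152 M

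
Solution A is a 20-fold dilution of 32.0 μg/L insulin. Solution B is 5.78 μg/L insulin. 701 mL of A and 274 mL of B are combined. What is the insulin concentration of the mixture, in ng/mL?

2.77 ng/mL

C_A = 32.0 μg/L / 20 = 1.60 μg/L.
C_mix = (C_A·V_A + C_B·V_B)/(V_A + V_B) = (1.60×701 + 5.78×274) / 975.0 = 2.77 μg/L = 2.77 ng/mL.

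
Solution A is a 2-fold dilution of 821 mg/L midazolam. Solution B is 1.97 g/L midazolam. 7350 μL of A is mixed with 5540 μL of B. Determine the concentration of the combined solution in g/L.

1.08 g/L

C_A = 821 mg/L / 2 = 410 mg/L.
C_B = 1.97 g/L = 1970 mg/L.
C_mix = (C_A·V_A + C_B·V_B)/(V_A + V_B) = (410×7350 + 1970×5540) / 12890 = 1081 mg/L = 1.08 g/L.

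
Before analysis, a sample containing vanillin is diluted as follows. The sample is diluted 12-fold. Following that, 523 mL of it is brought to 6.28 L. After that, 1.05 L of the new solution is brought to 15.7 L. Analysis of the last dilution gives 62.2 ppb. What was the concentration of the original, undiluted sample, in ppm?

Overall dilution factor = 12 × 12.01 × 14.95 = 2155.
Original = 62.2 ppb × 2155 = 1.34 × 10⁵ ppb = 134 ppm.

134 ppm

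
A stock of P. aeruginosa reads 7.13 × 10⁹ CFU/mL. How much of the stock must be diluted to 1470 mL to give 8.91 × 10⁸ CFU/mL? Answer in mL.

V₁ = C₂V₂/C₁ = 8.91 × 10⁸ × 1470 / 7.13 × 10⁹ = 184 mL.

184 mL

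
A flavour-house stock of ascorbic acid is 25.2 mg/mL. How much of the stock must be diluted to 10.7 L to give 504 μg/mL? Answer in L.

0.214 L

504 μg/mL = 0.504 mg/mL.
V₁ = C₂V₂/C₁ = 0.504 × 10.7 / 25.2 = 0.214 L.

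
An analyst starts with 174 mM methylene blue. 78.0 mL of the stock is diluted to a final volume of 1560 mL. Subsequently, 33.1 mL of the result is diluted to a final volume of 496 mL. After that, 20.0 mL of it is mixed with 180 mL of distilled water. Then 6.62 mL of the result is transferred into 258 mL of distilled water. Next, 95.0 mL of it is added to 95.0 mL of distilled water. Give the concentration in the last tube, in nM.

726 nM

Overall dilution factor = 20 × 14.98 × 10 × 39.97 × 2 = 2.40 × 10⁵.
174 mM / 2.40 × 10⁵ = 7.26 × 10⁻⁴ mM = 726 nM.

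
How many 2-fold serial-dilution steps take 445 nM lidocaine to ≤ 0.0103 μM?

Need 2ⁿ ≥ 43.2, so n ≥ log(43.2)/log(2) = 5.43.
Minimum whole steps: n = 6.

6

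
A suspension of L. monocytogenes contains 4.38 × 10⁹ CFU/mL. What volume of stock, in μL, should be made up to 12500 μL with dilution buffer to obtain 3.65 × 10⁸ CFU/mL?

V₁ = C₂V₂/C₁ = 3.65 × 10⁸ × 12500 / 4.38 × 10⁹ = 1042 μL.

1040 μL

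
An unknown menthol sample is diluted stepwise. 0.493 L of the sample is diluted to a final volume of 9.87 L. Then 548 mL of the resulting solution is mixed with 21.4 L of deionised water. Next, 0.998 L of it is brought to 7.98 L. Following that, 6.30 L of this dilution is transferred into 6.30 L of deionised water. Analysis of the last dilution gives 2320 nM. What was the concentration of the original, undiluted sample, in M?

Overall dilution factor = 20.02 × 40.05 × 7.996 × 2 = 1.28 × 10⁴.
Original = 2320 nM × 1.28 × 10⁴ = 2.97 × 10⁷ nM = 0.0297 M.

0.0297 M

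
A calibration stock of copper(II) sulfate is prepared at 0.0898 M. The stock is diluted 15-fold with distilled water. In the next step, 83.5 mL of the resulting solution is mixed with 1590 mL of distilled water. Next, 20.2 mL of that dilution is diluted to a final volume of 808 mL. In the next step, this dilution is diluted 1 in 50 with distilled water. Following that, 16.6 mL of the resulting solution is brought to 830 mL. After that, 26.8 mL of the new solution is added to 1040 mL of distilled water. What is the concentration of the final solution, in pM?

Overall dilution factor = 15 × 20.04 × 40 × 50 × 50 × 39.81 = 1.20 × 10⁹.
0.0898 M / 1.20 × 10⁹ = 7.50 × 10⁻¹¹ M = 75.0 pM.

75.0 pM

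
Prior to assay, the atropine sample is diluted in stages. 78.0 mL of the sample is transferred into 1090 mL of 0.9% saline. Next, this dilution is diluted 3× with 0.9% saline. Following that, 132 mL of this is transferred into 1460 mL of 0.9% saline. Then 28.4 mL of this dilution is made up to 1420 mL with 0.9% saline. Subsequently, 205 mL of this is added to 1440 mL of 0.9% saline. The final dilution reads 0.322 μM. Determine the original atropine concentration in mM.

70.0 mM

Overall dilution factor = 14.97 × 3 × 12.06 × 50 × 8.024 = 2.17 × 10⁵.
Original = 0.322 μM × 2.17 × 10⁵ = 7.00 × 10⁴ μM = 70.0 mM.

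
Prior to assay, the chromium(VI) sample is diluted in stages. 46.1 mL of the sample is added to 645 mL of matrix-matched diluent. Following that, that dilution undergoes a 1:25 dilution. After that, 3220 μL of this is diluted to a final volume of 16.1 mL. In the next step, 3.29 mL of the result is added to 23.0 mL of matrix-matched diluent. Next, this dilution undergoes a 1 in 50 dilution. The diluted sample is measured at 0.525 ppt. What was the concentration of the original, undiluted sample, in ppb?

393 ppb

Overall dilution factor = 14.99 × 25 × 5 × 7.991 × 50 = 7.49 × 10⁵.
Original = 0.525 ppt × 7.49 × 10⁵ = 3.93 × 10⁵ ppt = 393 ppb.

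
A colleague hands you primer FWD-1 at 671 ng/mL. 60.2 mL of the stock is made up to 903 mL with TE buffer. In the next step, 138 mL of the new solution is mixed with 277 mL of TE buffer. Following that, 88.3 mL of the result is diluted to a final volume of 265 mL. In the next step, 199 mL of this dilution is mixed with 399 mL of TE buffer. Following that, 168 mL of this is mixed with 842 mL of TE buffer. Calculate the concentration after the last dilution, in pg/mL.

Overall dilution factor = 15 × 3.007 × 3.001 × 3.005 × 6.012 = 2446.
671 ng/mL / 2446 = 0.274 ng/mL = 274 pg/mL.

274 pg/mL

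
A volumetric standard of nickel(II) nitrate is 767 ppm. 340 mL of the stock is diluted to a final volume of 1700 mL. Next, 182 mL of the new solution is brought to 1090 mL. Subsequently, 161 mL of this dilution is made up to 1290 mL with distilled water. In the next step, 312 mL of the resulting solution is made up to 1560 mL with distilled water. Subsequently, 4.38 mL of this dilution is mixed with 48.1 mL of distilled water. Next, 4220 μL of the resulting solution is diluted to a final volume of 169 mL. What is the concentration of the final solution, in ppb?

1.33 ppb

Overall dilution factor = 5 × 5.989 × 8.012 × 5 × 11.98 × 40.05 = 5.76 × 10⁵.
767 ppm / 5.76 × 10⁵ = 1.33 × 10⁻³ ppm = 1.33 ppb.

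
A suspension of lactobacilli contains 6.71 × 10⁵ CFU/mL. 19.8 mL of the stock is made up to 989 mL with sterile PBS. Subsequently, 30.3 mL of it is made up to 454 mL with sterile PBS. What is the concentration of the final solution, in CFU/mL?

Overall dilution factor = 49.95 × 14.98 = 748.
6.71 × 10⁵ CFU/mL / 748 = 897 CFU/mL.

897 CFU/mL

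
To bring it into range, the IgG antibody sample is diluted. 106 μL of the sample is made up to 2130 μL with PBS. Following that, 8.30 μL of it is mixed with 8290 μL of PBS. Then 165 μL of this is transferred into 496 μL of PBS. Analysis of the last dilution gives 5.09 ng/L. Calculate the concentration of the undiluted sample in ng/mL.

410 ng/mL

Overall dilution factor = 20.09 × 999.8 × 4.006 = 8.05 × 10⁴.
Original = 5.09 ng/L × 8.05 × 10⁴ = 4.10 × 10⁵ ng/L = 410 ng/mL.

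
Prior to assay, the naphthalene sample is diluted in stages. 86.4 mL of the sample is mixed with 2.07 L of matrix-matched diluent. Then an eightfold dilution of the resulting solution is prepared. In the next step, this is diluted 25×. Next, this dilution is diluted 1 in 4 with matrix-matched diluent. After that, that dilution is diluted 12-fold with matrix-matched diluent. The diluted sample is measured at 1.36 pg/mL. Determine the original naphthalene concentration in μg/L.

Overall dilution factor = 24.96 × 8 × 25 × 4 × 12 = 2.40 × 10⁵.
Original = 1.36 pg/mL × 2.40 × 10⁵ = 3.26 × 10⁵ pg/mL = 326 μg/L.

326 μg/L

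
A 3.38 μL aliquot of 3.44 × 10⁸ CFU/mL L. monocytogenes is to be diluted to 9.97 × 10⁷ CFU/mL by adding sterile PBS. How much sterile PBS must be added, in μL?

V₂ = C₁V₁/C₂ = 3.44 × 10⁸ × 3.38 / 9.97 × 10⁷ = 11.7 μL.
Diluent to add = V₂ − V₁ = 11.7 − 3.38 = 8.28 μL.

8.28 μL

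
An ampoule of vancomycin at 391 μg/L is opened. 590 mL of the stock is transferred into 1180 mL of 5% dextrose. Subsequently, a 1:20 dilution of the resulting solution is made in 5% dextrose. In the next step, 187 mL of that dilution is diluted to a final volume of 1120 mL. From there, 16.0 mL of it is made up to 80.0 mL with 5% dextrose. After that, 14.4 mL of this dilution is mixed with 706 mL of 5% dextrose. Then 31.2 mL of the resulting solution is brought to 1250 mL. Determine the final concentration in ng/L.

0.109 ng/L

Overall dilution factor = 3 × 20 × 5.989 × 5 × 50.03 × 40.06 = 3.60 × 10⁶.
391 μg/L / 3.60 × 10⁶ = 1.09 × 10⁻⁴ μg/L = 0.109 ng/L.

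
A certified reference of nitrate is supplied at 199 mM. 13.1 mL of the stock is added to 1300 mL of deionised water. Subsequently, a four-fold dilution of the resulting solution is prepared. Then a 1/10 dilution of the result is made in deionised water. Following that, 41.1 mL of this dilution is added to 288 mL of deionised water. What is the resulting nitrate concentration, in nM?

Overall dilution factor = 100.2 × 4 × 10 × 8.007 = 3.21 × 10⁴.
199 mM / 3.21 × 10⁴ = 6.20 × 10⁻³ mM = 6200 nM.

6200 nM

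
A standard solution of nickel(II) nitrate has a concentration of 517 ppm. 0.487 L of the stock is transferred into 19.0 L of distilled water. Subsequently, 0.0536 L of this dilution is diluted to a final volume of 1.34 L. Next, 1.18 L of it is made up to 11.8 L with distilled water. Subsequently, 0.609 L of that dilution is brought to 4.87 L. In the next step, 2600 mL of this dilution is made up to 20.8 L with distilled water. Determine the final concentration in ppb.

Overall dilution factor = 40.01 × 25 × 10 × 7.997 × 8 = 6.40 × 10⁵.
517 ppm / 6.40 × 10⁵ = 8.08 × 10⁻⁴ ppm = 0.808 ppb.

0.808 ppb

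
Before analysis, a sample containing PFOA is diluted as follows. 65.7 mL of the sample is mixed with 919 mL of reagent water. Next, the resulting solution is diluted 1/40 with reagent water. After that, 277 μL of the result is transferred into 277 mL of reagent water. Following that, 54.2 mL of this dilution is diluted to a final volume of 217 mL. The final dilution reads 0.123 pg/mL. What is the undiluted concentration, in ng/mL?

Overall dilution factor = 14.99 × 40 × 1001 × 4.004 = 2.40 × 10⁶.
Original = 0.123 pg/mL × 2.40 × 10⁶ = 2.96 × 10⁵ pg/mL = 296 ng/mL.

296 ng/mL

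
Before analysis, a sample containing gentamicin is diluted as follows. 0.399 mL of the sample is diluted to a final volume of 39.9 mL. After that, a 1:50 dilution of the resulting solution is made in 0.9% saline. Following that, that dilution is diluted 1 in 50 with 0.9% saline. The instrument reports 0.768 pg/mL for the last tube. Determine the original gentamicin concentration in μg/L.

Overall dilution factor = 100 × 50 × 50 = 2.50 × 10⁵.
Original = 0.768 pg/mL × 2.50 × 10⁵ = 1.92 × 10⁵ pg/mL = 192 μg/L.

192 μg/L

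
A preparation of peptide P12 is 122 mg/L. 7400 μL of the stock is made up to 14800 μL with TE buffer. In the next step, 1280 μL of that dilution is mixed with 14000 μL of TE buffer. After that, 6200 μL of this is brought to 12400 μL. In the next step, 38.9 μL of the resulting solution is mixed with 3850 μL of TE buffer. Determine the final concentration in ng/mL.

Overall dilution factor = 2 × 11.94 × 2 × 99.97 = 4774.
122 mg/L / 4774 = 0.0256 mg/L = 25.6 ng/mL.

25.6 ng/mL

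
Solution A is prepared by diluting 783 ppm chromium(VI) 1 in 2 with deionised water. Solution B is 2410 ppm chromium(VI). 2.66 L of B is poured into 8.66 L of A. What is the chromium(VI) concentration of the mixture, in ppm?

C_A = 783 ppm / 2 = 392 ppm.
C_mix = (C_A·V_A + C_B·V_B)/(V_A + V_B) = (392×8.66 + 2410×2.66) / 11.32 = 866 ppm.

866 ppm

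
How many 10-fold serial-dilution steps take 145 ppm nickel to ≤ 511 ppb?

Need 10ⁿ ≥ 284, so n ≥ log(284)/log(10) = 2.45.
Minimum whole steps: n = 3.

3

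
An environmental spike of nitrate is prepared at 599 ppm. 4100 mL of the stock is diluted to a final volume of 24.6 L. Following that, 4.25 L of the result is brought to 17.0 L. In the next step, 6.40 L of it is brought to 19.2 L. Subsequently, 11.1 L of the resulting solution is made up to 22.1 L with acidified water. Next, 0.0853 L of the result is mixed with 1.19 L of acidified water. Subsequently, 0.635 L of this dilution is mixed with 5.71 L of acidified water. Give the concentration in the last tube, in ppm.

0.0280 ppm

Overall dilution factor = 6 × 4 × 3 × 1.991 × 14.95 × 9.992 = 2.14 × 10⁴.
599 ppm / 2.14 × 10⁴ = 0.0280 ppm.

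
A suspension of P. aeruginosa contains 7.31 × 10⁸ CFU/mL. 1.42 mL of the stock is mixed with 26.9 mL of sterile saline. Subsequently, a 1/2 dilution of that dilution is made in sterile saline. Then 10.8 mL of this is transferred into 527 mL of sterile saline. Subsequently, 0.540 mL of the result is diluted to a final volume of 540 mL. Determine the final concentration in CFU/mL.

Overall dilution factor = 19.94 × 2 × 49.80 × 1000 = 1.99 × 10⁶.
7.31 × 10⁸ CFU/mL / 1.99 × 10⁶ = 368 CFU/mL.

368 CFU/mL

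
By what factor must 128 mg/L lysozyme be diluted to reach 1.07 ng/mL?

Factor = C₀/C_target = 128 mg/L / 1.07 ng/mL = 1.20 × 10⁵.

1.20 × 10⁵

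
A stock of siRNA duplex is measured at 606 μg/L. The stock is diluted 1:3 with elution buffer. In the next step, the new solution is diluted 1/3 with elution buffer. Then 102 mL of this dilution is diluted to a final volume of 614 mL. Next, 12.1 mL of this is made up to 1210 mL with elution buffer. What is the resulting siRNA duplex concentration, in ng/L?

Overall dilution factor = 3 × 3 × 6.020 × 100 = 5418.
606 μg/L / 5418 = 0.112 μg/L = 112 ng/L.

112 ng/L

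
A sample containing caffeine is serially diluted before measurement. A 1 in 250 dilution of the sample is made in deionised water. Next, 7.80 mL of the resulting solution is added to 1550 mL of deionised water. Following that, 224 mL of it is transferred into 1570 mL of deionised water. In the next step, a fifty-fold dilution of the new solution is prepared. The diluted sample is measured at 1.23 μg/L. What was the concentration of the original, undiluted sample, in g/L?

Overall dilution factor = 250 × 199.7 × 8.009 × 50 = 2.00 × 10⁷.
Original = 1.23 μg/L × 2.00 × 10⁷ = 2.46 × 10⁷ μg/L = 24.6 g/L.

24.6 g/L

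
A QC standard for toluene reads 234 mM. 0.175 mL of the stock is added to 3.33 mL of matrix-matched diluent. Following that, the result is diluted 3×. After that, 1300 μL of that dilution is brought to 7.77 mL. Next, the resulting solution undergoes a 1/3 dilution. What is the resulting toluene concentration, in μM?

Overall dilution factor = 20.03 × 3 × 5.977 × 3 = 1077.
234 mM / 1077 = 0.217 mM = 217 μM.

217 μM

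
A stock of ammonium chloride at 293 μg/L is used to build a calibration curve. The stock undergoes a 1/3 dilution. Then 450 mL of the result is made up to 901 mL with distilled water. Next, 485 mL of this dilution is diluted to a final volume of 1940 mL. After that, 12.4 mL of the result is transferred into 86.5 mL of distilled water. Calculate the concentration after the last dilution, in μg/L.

Overall dilution factor = 3 × 2.002 × 4 × 7.976 = 192.
293 μg/L / 192 = 1.53 μg/L.

1.53 μg/L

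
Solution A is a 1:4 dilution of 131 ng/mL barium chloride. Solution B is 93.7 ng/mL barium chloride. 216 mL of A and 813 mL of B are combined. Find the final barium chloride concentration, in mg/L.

0.0809 mg/L

C_A = 131 ng/mL / 4 = 32.8 ng/mL.
C_mix = (C_A·V_A + C_B·V_B)/(V_A + V_B) = (32.8×216 + 93.7×813) / 1029 = 80.9 ng/mL = 0.0809 mg/L.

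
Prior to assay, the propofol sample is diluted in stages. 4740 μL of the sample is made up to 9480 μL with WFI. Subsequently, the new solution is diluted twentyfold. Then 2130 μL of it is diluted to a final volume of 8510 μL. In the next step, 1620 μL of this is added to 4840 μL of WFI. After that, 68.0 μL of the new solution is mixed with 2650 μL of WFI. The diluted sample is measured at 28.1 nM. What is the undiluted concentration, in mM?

Overall dilution factor = 2 × 20 × 3.995 × 3.988 × 39.97 = 2.55 × 10⁴.
Original = 28.1 nM × 2.55 × 10⁴ = 7.16 × 10⁵ nM = 0.716 mM.

0.716 mM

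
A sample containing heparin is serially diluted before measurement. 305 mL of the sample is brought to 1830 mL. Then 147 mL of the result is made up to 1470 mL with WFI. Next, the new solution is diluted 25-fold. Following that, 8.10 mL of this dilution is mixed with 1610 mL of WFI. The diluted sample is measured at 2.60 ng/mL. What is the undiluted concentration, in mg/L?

Overall dilution factor = 6 × 10 × 25 × 199.8 = 3.00 × 10⁵.
Original = 2.60 ng/mL × 3.00 × 10⁵ = 7.79 × 10⁵ ng/mL = 779 mg/L.

779 mg/L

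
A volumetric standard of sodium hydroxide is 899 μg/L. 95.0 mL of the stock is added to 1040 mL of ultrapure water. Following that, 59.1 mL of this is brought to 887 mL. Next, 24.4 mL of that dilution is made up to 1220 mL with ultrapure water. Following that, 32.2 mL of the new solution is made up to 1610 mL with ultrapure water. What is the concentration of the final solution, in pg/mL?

2.01 pg/mL

Overall dilution factor = 11.95 × 15.01 × 50 × 50 = 4.48 × 10⁵.
899 μg/L / 4.48 × 10⁵ = 2.01 × 10⁻³ μg/L = 2.01 pg/mL.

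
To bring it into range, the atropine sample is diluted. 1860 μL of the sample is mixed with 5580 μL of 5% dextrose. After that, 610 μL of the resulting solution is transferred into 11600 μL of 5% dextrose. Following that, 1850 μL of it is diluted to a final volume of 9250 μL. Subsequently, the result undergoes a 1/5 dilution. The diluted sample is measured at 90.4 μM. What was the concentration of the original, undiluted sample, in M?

Overall dilution factor = 4 × 20.02 × 5 × 5 = 2002.
Original = 90.4 μM × 2002 = 1.81 × 10⁵ μM = 0.181 M.

0.181 M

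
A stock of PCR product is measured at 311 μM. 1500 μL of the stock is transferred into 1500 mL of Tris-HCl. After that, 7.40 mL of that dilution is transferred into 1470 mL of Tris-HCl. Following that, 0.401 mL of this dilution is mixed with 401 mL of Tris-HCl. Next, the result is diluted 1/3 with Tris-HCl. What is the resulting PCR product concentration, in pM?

Overall dilution factor = 1001 × 199.6 × 1001 × 3 = 6.00 × 10⁸.
311 μM / 6.00 × 10⁸ = 5.18 × 10⁻⁷ μM = 0.518 pM.

0.518 pM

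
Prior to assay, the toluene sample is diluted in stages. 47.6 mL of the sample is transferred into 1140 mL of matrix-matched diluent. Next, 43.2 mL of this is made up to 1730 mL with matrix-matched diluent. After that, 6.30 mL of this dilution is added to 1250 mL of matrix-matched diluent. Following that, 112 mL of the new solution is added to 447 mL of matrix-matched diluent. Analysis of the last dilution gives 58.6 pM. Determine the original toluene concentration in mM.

0.0583 mM

Overall dilution factor = 24.95 × 40.05 × 199.4 × 4.991 = 9.94 × 10⁵.
Original = 58.6 pM × 9.94 × 10⁵ = 5.83 × 10⁷ pM = 0.0583 mM.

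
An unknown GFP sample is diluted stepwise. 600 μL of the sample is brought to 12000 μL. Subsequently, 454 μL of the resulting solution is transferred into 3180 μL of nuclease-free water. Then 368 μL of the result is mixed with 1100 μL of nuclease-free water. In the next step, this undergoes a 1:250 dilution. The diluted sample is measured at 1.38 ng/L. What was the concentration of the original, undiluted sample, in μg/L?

Overall dilution factor = 20 × 8.004 × 3.989 × 250 = 1.60 × 10⁵.
Original = 1.38 ng/L × 1.60 × 10⁵ = 2.20 × 10⁵ ng/L = 220 μg/L.

220 μg/L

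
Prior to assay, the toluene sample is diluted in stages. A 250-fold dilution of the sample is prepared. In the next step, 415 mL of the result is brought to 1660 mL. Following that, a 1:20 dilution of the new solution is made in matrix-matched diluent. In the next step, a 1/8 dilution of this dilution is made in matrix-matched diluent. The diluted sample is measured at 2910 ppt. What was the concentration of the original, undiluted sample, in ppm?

466 ppm

Overall dilution factor = 250 × 4 × 20 × 8 = 1.60 × 10⁵.
Original = 2910 ppt × 1.60 × 10⁵ = 4.66 × 10⁸ ppt = 466 ppm.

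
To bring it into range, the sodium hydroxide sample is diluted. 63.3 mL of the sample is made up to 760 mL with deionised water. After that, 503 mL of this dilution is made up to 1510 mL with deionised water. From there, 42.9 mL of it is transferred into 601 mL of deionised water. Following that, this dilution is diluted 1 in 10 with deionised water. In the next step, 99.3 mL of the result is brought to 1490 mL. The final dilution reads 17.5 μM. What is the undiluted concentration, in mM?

Overall dilution factor = 12.01 × 3.002 × 15.01 × 10 × 15.01 = 8.12 × 10⁴.
Original = 17.5 μM × 8.12 × 10⁴ = 1.42 × 10⁶ μM = 1420 mM.

1420 mM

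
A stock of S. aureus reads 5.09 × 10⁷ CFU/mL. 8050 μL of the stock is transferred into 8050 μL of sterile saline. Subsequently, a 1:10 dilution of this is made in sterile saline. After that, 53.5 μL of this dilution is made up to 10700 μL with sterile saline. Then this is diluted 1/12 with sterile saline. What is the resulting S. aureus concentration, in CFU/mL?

1060 CFU/mL

Overall dilution factor = 2 × 10 × 200 × 12 = 4.80 × 10⁴.
5.09 × 10⁷ CFU/mL / 4.80 × 10⁴ = 1060 CFU/mL.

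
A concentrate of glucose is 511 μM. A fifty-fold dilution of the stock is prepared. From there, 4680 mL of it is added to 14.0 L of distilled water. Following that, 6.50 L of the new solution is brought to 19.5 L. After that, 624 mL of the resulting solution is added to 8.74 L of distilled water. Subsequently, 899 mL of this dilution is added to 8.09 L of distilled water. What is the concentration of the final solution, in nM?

5.69 nM

Overall dilution factor = 50 × 3.991 × 3 × 15.01 × 9.999 = 8.98 × 10⁴.
511 μM / 8.98 × 10⁴ = 5.69 × 10⁻³ μM = 5.69 nM.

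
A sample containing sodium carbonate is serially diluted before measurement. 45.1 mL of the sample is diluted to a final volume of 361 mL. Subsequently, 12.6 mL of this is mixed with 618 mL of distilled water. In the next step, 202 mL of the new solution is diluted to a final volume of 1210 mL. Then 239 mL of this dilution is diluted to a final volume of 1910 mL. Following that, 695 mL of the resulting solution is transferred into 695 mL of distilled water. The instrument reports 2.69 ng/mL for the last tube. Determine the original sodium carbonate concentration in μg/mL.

Overall dilution factor = 8.004 × 50.05 × 5.990 × 7.992 × 2 = 3.84 × 10⁴.
Original = 2.69 ng/mL × 3.84 × 10⁴ = 1.03 × 10⁵ ng/mL = 103 μg/mL.

103 μg/mL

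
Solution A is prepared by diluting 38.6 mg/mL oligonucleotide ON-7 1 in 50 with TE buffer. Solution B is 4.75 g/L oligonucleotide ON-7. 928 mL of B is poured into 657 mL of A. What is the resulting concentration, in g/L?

C_A = 38.6 mg/mL / 50 = 0.772 mg/mL.
C_B = 4.75 g/L = 4.75 mg/mL.
C_mix = (C_A·V_A + C_B·V_B)/(V_A + V_B) = (0.772×657 + 4.75×928) / 1585 = 3.10 mg/mL = 3.10 g/L.

3.10 g/L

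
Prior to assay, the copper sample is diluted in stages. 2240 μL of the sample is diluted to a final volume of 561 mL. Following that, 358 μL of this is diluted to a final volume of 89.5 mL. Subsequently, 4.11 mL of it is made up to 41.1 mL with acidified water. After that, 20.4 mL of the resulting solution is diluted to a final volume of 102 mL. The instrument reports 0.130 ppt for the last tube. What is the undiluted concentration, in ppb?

407 ppb

Overall dilution factor = 250.4 × 250 × 10 × 5 = 3.13 × 10⁶.
Original = 0.130 ppt × 3.13 × 10⁶ = 4.07 × 10⁵ ppt = 407 ppb.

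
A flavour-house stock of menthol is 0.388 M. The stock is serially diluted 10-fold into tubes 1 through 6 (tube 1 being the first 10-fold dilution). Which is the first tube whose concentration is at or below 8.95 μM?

Tube n has concentration 0.388 M / 10ⁿ.
Need 10ⁿ ≥ 0.388 M / 8.95 μM = 4.34 × 10⁴, so n ≥ 4.64.
First such tube: n = 5.

tube 5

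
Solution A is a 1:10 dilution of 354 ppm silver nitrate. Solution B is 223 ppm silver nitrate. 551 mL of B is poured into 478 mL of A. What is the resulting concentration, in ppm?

C_A = 354 ppm / 10 = 35.4 ppm.
C_mix = (C_A·V_A + C_B·V_B)/(V_A + V_B) = (35.4×478 + 223×551) / 1029 = 136 ppm.

136 ppm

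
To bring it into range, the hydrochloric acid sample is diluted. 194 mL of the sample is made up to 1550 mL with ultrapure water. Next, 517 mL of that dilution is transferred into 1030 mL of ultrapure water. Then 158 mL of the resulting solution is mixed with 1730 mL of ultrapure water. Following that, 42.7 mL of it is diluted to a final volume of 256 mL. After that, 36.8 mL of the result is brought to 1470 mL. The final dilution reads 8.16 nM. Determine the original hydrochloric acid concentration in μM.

558 μM

Overall dilution factor = 7.990 × 2.992 × 11.95 × 5.995 × 39.95 = 6.84 × 10⁴.
Original = 8.16 nM × 6.84 × 10⁴ = 5.58 × 10⁵ nM = 558 μM.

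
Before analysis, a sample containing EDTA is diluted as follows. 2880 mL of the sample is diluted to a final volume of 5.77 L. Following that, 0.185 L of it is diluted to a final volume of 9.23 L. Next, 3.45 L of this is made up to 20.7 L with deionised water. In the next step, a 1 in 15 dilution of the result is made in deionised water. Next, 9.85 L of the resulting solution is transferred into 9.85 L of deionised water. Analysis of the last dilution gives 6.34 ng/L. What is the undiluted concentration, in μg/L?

Overall dilution factor = 2.003 × 49.89 × 6 × 15 × 2 = 1.80 × 10⁴.
Original = 6.34 ng/L × 1.80 × 10⁴ = 1.14 × 10⁵ ng/L = 114 μg/L.

114 μg/L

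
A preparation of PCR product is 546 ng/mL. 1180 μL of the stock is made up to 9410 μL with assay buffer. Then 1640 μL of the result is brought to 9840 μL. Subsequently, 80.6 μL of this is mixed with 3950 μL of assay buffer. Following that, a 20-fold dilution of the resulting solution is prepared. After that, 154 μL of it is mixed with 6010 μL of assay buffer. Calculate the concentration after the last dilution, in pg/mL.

0.285 pg/mL

Overall dilution factor = 7.975 × 6 × 50.01 × 20 × 40.03 = 1.92 × 10⁶.
546 ng/mL / 1.92 × 10⁶ = 2.85 × 10⁻⁴ ng/mL = 0.285 pg/mL.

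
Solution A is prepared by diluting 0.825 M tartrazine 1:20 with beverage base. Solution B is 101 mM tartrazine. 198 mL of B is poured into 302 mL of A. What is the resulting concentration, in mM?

C_A = 0.825 M / 20 = 0.0412 M.
C_B = 101 mM = 0.101 M.
C_mix = (C_A·V_A + C_B·V_B)/(V_A + V_B) = (0.0412×302 + 0.101×198) / 500.0 = 0.0649 M = 64.9 mM.

64.9 mM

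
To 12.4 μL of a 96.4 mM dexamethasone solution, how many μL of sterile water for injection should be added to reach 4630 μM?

246 μL

4630 μM = 4.63 mM.
V₂ = C₁V₁/C₂ = 96.4 × 12.4 / 4.63 = 258 μL.
Diluent to add = V₂ − V₁ = 258 − 12.4 = 246 μL.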